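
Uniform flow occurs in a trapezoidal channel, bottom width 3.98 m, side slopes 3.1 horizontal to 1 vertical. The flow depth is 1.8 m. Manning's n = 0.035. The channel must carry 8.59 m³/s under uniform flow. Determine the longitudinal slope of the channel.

With bottom width b = 3.98 m and side slope z = 3.1: A = (b + zy)y = (3.98 + 3.1×1.8)×1.8 = 17.21 m²; P = b + 2y√(1+z²) = 3.98 + 2×1.8×3.257 = 15.71 m.
Hydraulic radius R = A/P = 17.21/15.71 = 1.096 m.
From Manning's equation, S = [nQ / (1 A R^(2/3))]² = [0.035 × 8.59 / (1 × 17.21 × 1.096^(2/3))]² = 0.00027.

S = 0.00027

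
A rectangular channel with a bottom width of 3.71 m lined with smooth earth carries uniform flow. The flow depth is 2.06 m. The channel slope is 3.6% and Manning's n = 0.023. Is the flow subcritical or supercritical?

supercritical

Flow area A = b·y = 3.71 × 2.06 = 7.643 m². Wetted perimeter P = b + 2y = 3.71 + 2×2.06 = 7.83 m.
Hydraulic radius R = A/P = 7.643/7.83 = 0.9761 m.
V = (1/n) R^(2/3) √S = (1/0.023) × 0.9761^(2/3) × √0.036 = 8.117 m/s. Hydraulic depth D_h = A/T = 7.643/3.71 = 2.06 m.
Froude number Fr = V/√(g·D_h) = 8.117/√(9.81×2.06) = 1.81, which is greater than 1, so the flow is supercritical.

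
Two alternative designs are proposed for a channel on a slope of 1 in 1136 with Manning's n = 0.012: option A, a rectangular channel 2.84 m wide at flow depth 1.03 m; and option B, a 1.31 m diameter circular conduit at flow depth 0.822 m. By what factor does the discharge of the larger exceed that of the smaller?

4.51

Channel A: Flow area A = b·y = 2.84 × 1.03 = 2.925 m². Wetted perimeter P = b + 2y = 2.84 + 2×1.03 = 4.9 m. Hydraulic radius R = A/P = 2.925/4.9 = 0.597 m. Q_A = (1/0.012)·2.925·0.597^(2/3)·√0.0008803 = 5.128 m³/s.
Channel B: For a circular section of diameter D = 1.31 m at depth y = 0.822 m, the central angle is θ = 2 arccos(1 − 2y/D) = 3.657 rad. Then A = (D²/8)(θ − sin θ) = 0.8903 m² and P = Dθ/2 = 2.395 m. Hydraulic radius R = A/P = 0.8903/2.395 = 0.3717 m. Q_B = (1/0.012)·0.8903·0.3717^(2/3)·√0.0008803 = 1.138 m³/s.
The larger discharge is 5.128 m³/s and the smaller is 1.138 m³/s; the ratio is 4.51.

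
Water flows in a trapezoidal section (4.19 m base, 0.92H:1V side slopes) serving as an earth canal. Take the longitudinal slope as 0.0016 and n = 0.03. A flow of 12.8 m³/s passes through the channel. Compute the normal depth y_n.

Manning's equation rearranged: A R^(2/3) = nQ / (1·√S) = 0.03 × 12.8 / (√0.0016) = 9.6.
Trying y = 1.83 m: A R^(2/3) = 11.96 — over.
Trying y = 1.42 m: A R^(2/3) = 7.646 — short.
Trying y = 1.62 m: A R^(2/3) = 9.633 — matches.

y_n = 1.62 m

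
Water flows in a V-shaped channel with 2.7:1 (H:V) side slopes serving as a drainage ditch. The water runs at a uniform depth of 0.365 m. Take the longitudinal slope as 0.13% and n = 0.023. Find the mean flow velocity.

For a triangular section with side slope z = 2.7: A = zy² = 2.7×0.365² = 0.3597 m²; P = 2y√(1+z²) = 2×0.365×2.879 = 2.102 m.
Hydraulic radius R = A/P = 0.3597/2.102 = 0.1711 m.
From Manning's equation, V = (1/n) R^(2/3) S^(1/2) = (1/0.023) × 0.1711^(2/3) × 0.0013^(1/2) = 0.483 m/s.

V = 0.483 m/s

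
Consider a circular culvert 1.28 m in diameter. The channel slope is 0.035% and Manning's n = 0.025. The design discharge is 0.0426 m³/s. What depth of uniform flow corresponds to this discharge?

Manning's equation rearranged: A R^(2/3) = nQ / (1·√S) = 0.025 × 0.0426 / (√0.00035) = 0.05693.
Trying y = 0.207 m: A R^(2/3) = 0.03417 — low.
Trying y = 0.292 m: A R^(2/3) = 0.06871 — high.
Trying y = 0.266 m: A R^(2/3) = 0.05697 — ≈ 0.05693.

y_n = 0.266 m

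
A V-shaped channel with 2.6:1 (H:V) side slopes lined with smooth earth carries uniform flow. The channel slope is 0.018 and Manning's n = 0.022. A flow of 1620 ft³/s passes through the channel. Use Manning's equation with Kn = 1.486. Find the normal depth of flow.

Manning's equation rearranged: A R^(2/3) = nQ / (1.486·√S) = 0.022 × 1620 / (1.486 × √0.018) = 178.8.
At y = 6.56 ft: A R^(2/3) = 235.9 — high.
At y = 4.04 ft: A R^(2/3) = 64.76 — low.
At y = 5.91 ft: A R^(2/3) = 178.6 — matches.

y_n = 5.91 ft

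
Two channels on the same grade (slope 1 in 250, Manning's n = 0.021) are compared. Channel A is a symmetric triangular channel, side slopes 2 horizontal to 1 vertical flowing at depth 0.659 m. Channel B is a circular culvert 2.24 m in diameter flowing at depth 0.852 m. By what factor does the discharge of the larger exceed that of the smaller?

2.14

Channel A: For a triangular section with side slope z = 2: A = zy² = 2×0.659² = 0.8686 m²; P = 2y√(1+z²) = 2×0.659×2.236 = 2.947 m. Hydraulic radius R = A/P = 0.8686/2.947 = 0.2947 m. Q_A = (1/0.021)·0.8686·0.2947^(2/3)·√0.004 = 1.158 m³/s.
Channel B: For a circular section of diameter D = 2.24 m at depth y = 0.852 m, the central angle is θ = 2 arccos(1 − 2y/D) = 2.658 rad. Then A = (D²/8)(θ − sin θ) = 1.376 m² and P = Dθ/2 = 2.977 m. Hydraulic radius R = A/P = 1.376/2.977 = 0.4621 m. Q_B = (1/0.021)·1.376·0.4621^(2/3)·√0.004 = 2.477 m³/s.
The larger discharge is 2.477 m³/s and the smaller is 1.158 m³/s; the ratio is 2.14.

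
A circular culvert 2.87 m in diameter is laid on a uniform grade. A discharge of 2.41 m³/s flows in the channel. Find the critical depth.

y_c = 0.661 m

At critical depth, Q² T / (g A³) = 1, i.e. A³/T = Q²/g = 2.41²/9.81 = 0.5921.
At y = 0.752 m: A³/T = 0.9773 — over.
At y = 0.661 m: A³/T = 0.5911 — close enough.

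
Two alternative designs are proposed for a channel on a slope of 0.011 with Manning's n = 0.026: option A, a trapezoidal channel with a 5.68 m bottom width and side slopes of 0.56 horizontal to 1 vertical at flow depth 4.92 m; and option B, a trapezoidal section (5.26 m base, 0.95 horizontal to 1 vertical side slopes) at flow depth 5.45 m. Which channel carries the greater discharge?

channel B

Channel A: With bottom width b = 5.68 m and side slope z = 0.56: A = (b + zy)y = (5.68 + 0.56×4.92)×4.92 = 41.5 m²; P = b + 2y√(1+z²) = 5.68 + 2×4.92×1.146 = 16.96 m. Hydraulic radius R = A/P = 41.5/16.96 = 2.447 m. Q_A = (1/0.026)·41.5·2.447^(2/3)·√0.011 = 304 m³/s.
Channel B: With bottom width b = 5.26 m and side slope z = 0.95: A = (b + zy)y = (5.26 + 0.95×5.45)×5.45 = 56.88 m²; P = b + 2y√(1+z²) = 5.26 + 2×5.45×1.379 = 20.29 m. Hydraulic radius R = A/P = 56.88/20.29 = 2.803 m. Q_B = (1/0.026)·56.88·2.803^(2/3)·√0.011 = 456.2 m³/s.
Q_A = 304 m³/s vs Q_B = 456.2 m³/s, so channel B carries more.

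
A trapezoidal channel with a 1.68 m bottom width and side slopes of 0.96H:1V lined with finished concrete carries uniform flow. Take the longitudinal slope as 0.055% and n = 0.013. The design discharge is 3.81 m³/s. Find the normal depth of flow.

y_n = 1.07 m

Manning's equation rearranged: A R^(2/3) = nQ / (1·√S) = 0.013 × 3.81 / (√0.00055) = 2.112.
At y = 0.957 m: A R^(2/3) = 1.718 — too small.
At y = 1.07 m: A R^(2/3) = 2.114 — ≈ 2.112.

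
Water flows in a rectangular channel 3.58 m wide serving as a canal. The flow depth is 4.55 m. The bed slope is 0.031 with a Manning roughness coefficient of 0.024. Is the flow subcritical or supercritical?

supercritical

Flow area A = b·y = 3.58 × 4.55 = 16.29 m². Wetted perimeter P = b + 2y = 3.58 + 2×4.55 = 12.68 m.
Hydraulic radius R = A/P = 16.29/12.68 = 1.285 m.
V = (1/n) R^(2/3) √S = (1/0.024) × 1.285^(2/3) × √0.031 = 8.669 m/s. Hydraulic depth D_h = A/T = 16.29/3.58 = 4.55 m.
Froude number Fr = V/√(g·D_h) = 8.669/√(9.81×4.55) = 1.3, which is greater than 1, so the flow is supercritical.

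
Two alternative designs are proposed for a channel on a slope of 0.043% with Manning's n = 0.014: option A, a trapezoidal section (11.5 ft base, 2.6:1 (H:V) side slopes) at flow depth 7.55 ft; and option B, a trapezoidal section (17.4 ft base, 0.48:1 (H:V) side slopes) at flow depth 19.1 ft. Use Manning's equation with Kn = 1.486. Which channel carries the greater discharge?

channel B

Channel A: With bottom width b = 11.5 ft and side slope z = 2.6: A = (b + zy)y = (11.5 + 2.6×7.55)×7.55 = 235 ft²; P = b + 2y√(1+z²) = 11.5 + 2×7.55×2.786 = 53.56 ft. Hydraulic radius R = A/P = 235/53.56 = 4.388 ft. Q_A = (1.486/0.014)·235·4.388^(2/3)·√0.00043 = 1387 ft³/s.
Channel B: With bottom width b = 17.4 ft and side slope z = 0.48: A = (b + zy)y = (17.4 + 0.48×19.1)×19.1 = 507.4 ft²; P = b + 2y√(1+z²) = 17.4 + 2×19.1×1.109 = 59.77 ft. Hydraulic radius R = A/P = 507.4/59.77 = 8.49 ft. Q_B = (1.486/0.014)·507.4·8.49^(2/3)·√0.00043 = 4648 ft³/s.
Q_A = 1387 ft³/s vs Q_B = 4648 ft³/s, so channel B carries more.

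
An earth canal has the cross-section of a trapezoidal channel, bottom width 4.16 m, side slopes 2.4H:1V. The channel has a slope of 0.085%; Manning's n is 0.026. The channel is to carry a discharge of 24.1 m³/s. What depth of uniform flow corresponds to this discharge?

y_n = 2.04 m

Manning's equation rearranged: A R^(2/3) = nQ / (1·√S) = 0.026 × 24.1 / (√0.00085) = 21.49.
Trying y = 2.5 m: A R^(2/3) = 32.99 — high.
Trying y = 2.04 m: A R^(2/3) = 21.45 — matches.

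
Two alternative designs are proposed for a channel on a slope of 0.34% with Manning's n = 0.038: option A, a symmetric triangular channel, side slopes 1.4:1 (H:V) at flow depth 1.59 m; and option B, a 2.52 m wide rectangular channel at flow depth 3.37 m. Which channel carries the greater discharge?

Channel A: For a triangular section with side slope z = 1.4: A = zy² = 1.4×1.59² = 3.539 m²; P = 2y√(1+z²) = 2×1.59×1.72 = 5.471 m. Hydraulic radius R = A/P = 3.539/5.471 = 0.6469 m. Q_A = (1/0.038)·3.539·0.6469^(2/3)·√0.0034 = 4.062 m³/s.
Channel B: Flow area A = b·y = 2.52 × 3.37 = 8.492 m². Wetted perimeter P = b + 2y = 2.52 + 2×3.37 = 9.26 m. Hydraulic radius R = A/P = 8.492/9.26 = 0.9171 m. Q_B = (1/0.038)·8.492·0.9171^(2/3)·√0.0034 = 12.3 m³/s.
Q_A = 4.062 m³/s vs Q_B = 12.3 m³/s, so channel B carries more.

channel B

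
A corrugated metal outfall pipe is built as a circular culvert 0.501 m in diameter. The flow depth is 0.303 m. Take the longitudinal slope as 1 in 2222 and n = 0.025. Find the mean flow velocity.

For a circular section of diameter D = 0.501 m at depth y = 0.303 m, the central angle is θ = 2 arccos(1 − 2y/D) = 3.564 rad. Then A = (D²/8)(θ − sin θ) = 0.1247 m² and P = Dθ/2 = 0.8928 m.
Hydraulic radius R = A/P = 0.1247/0.8928 = 0.1397 m.
From Manning's equation, V = (1/n) R^(2/3) S^(1/2) = (1/0.025) × 0.1397^(2/3) × 0.00045^(1/2) = 0.228 m/s.

V = 0.228 m/s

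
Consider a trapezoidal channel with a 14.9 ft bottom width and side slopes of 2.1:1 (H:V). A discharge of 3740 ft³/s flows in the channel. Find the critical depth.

At critical depth, Q² T / (g A³) = 1, i.e. A³/T = Q²/g = 3740²/32.2 = 434400.
Trying y = 5.87 ft: A³/T = 103200 — low.
Trying y = 9.68 ft: A³/T = 713800 — high.
Trying y = 8.54 ft: A³/T = 434300 — matches.

y_c = 8.54 ft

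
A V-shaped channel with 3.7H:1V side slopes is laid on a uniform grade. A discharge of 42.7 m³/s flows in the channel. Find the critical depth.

At critical depth, Q² T / (g A³) = 1, i.e. A³/T = Q²/g = 42.7²/9.81 = 185.9.
At y = 1.73 m: A³/T = 106.1 — low.
At y = 2.19 m: A³/T = 344.8 — high.
At y = 1.94 m: A³/T = 188.1 — ≈ 185.9.

y_c = 1.94 m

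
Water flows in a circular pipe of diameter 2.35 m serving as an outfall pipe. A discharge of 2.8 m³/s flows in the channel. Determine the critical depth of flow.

y_c = 0.756 m

At critical depth, Q² T / (g A³) = 1, i.e. A³/T = Q²/g = 2.8²/9.81 = 0.7992.
Trying y = 0.929 m: A³/T = 1.765 — too large.
Trying y = 0.586 m: A³/T = 0.2966 — too small.
Trying y = 0.756 m: A³/T = 0.7976 — close enough.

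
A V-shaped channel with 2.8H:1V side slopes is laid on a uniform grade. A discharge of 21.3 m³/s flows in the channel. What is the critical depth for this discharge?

y_c = 1.64 m

At critical depth, Q² T / (g A³) = 1, i.e. A³/T = Q²/g = 21.3²/9.81 = 46.25.
Try y = 1.31 m: A³/T = 15.12 — too small.
Try y = 1.8 m: A³/T = 74.07 — too large.
Try y = 1.64 m: A³/T = 46.51 — ≈ 46.25.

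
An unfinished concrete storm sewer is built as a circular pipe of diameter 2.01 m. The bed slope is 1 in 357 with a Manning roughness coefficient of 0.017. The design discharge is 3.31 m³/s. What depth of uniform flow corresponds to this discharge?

y_n = 1.04 m

Manning's equation rearranged: A R^(2/3) = nQ / (1·√S) = 0.017 × 3.31 / (√0.002801) = 1.063.
At y = 0.916 m: A R^(2/3) = 0.8542 — short.
At y = 1.04 m: A R^(2/3) = 1.062 — matches.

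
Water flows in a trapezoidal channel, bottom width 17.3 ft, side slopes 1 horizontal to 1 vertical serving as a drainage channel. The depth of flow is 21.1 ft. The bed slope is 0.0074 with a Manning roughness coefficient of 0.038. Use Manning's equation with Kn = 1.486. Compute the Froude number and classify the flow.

subcritical

With bottom width b = 17.3 ft and side slope z = 1: A = (b + zy)y = (17.3 + 1×21.1)×21.1 = 810.2 ft²; P = b + 2y√(1+z²) = 17.3 + 2×21.1×1.414 = 76.98 ft.
Hydraulic radius R = A/P = 810.2/76.98 = 10.53 ft.
V = (1.486/n) R^(2/3) √S = (1.486/0.038) × 10.53^(2/3) × √0.0074 = 16.16 ft/s. Hydraulic depth D_h = A/T = 810.2/59.5 = 13.62 ft.
Froude number Fr = V/√(g·D_h) = 16.16/√(32.2×13.62) = 0.772, which is less than 1, so the flow is subcritical.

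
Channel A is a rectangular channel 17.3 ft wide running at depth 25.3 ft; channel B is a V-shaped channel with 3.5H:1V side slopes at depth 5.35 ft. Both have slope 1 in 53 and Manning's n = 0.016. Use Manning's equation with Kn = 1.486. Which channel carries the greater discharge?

channel A

Channel A: Flow area A = b·y = 17.3 × 25.3 = 437.7 ft². Wetted perimeter P = b + 2y = 17.3 + 2×25.3 = 67.9 ft. Hydraulic radius R = A/P = 437.7/67.9 = 6.446 ft. Q_A = (1.486/0.016)·437.7·6.446^(2/3)·√0.01887 = 19340 ft³/s.
Channel B: For a triangular section with side slope z = 3.5: A = zy² = 3.5×5.35² = 100.2 ft²; P = 2y√(1+z²) = 2×5.35×3.64 = 38.95 ft. Hydraulic radius R = A/P = 100.2/38.95 = 2.572 ft. Q_B = (1.486/0.016)·100.2·2.572^(2/3)·√0.01887 = 2399 ft³/s.
Q_A = 19340 ft³/s vs Q_B = 2399 ft³/s, so channel A carries more.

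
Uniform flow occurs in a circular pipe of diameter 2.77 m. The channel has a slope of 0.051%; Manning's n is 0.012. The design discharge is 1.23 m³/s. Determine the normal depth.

Manning's equation rearranged: A R^(2/3) = nQ / (1·√S) = 0.012 × 1.23 / (√0.00051) = 0.6536.
Try y = 0.832 m: A R^(2/3) = 0.9259 — over.
Try y = 0.599 m: A R^(2/3) = 0.4836 — short.
Try y = 0.697 m: A R^(2/3) = 0.6545 — ≈ 0.6536.

y_n = 0.697 m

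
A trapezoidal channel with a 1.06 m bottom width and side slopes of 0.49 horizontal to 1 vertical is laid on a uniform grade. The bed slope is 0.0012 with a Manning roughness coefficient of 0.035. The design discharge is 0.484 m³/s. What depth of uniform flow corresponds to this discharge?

y_n = 0.682 m

Manning's equation rearranged: A R^(2/3) = nQ / (1·√S) = 0.035 × 0.484 / (√0.0012) = 0.489.
Trying y = 0.827 m: A R^(2/3) = 0.677 — too large.
Trying y = 0.512 m: A R^(2/3) = 0.3041 — too small.
Trying y = 0.682 m: A R^(2/3) = 0.4889 — ≈ 0.489.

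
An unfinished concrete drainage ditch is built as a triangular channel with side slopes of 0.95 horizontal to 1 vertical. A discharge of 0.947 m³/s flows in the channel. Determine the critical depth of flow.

y_c = 0.727 m

At critical depth, Q² T / (g A³) = 1, i.e. A³/T = Q²/g = 0.947²/9.81 = 0.09142.
Trying y = 0.543 m: A³/T = 0.0213 — low.
Trying y = 0.785 m: A³/T = 0.1345 — high.
Trying y = 0.727 m: A³/T = 0.09164 — close enough.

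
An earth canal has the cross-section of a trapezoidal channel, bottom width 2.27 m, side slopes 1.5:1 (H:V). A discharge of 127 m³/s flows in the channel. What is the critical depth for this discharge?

At critical depth, Q² T / (g A³) = 1, i.e. A³/T = Q²/g = 127²/9.81 = 1644.
Trying y = 3.07 m: A³/T = 819 — too small.
Trying y = 4.62 m: A³/T = 4761 — too large.
Trying y = 3.62 m: A³/T = 1649 — matches.

y_c = 3.62 m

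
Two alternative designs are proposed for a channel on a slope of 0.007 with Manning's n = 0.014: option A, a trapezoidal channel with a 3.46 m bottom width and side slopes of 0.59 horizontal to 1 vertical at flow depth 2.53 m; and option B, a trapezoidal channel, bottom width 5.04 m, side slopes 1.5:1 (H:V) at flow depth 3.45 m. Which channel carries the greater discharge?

Channel A: With bottom width b = 3.46 m and side slope z = 0.59: A = (b + zy)y = (3.46 + 0.59×2.53)×2.53 = 12.53 m²; P = b + 2y√(1+z²) = 3.46 + 2×2.53×1.161 = 9.335 m. Hydraulic radius R = A/P = 12.53/9.335 = 1.342 m. Q_A = (1/0.014)·12.53·1.342^(2/3)·√0.007 = 91.12 m³/s.
Channel B: With bottom width b = 5.04 m and side slope z = 1.5: A = (b + zy)y = (5.04 + 1.5×3.45)×3.45 = 35.24 m²; P = b + 2y√(1+z²) = 5.04 + 2×3.45×1.803 = 17.48 m. Hydraulic radius R = A/P = 35.24/17.48 = 2.016 m. Q_B = (1/0.014)·35.24·2.016^(2/3)·√0.007 = 336.1 m³/s.
Q_A = 91.12 m³/s vs Q_B = 336.1 m³/s, so channel B carries more.

channel B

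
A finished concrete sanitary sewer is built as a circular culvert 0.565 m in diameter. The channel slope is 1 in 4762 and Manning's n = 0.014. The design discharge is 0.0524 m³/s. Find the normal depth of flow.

y_n = 0.363 m

Manning's equation rearranged: A R^(2/3) = nQ / (1·√S) = 0.014 × 0.0524 / (√0.00021) = 0.05062.
At y = 0.313 m: A R^(2/3) = 0.0403 — short.
At y = 0.461 m: A R^(2/3) = 0.06772 — over.
At y = 0.363 m: A R^(2/3) = 0.05058 — matches.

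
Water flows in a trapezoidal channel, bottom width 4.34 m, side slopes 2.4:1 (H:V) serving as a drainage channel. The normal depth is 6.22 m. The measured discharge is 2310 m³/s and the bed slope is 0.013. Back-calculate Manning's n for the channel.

n = 0.013

With bottom width b = 4.34 m and side slope z = 2.4: A = (b + zy)y = (4.34 + 2.4×6.22)×6.22 = 119.8 m²; P = b + 2y√(1+z²) = 4.34 + 2×6.22×2.6 = 36.68 m.
Hydraulic radius R = A/P = 119.8/36.68 = 3.267 m.
Rearranging Manning's equation: n = (1/Q) A R^(2/3) S^(1/2) = (1/2310) × 119.8 × 3.267^(2/3) × √0.013 = 0.013.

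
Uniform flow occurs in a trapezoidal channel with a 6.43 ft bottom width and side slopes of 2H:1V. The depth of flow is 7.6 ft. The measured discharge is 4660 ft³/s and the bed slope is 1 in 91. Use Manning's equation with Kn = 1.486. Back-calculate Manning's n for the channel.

n = 0.014

With bottom width b = 6.43 ft and side slope z = 2: A = (b + zy)y = (6.43 + 2×7.6)×7.6 = 164.4 ft²; P = b + 2y√(1+z²) = 6.43 + 2×7.6×2.236 = 40.42 ft.
Hydraulic radius R = A/P = 164.4/40.42 = 4.067 ft.
Rearranging Manning's equation: n = (1.486/Q) A R^(2/3) S^(1/2) = (1.486/4660) × 164.4 × 4.067^(2/3) × √0.01099 = 0.014.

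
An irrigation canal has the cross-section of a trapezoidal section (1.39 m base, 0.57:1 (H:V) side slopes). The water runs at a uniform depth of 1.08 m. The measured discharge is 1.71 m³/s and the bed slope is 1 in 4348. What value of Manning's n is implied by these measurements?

With bottom width b = 1.39 m and side slope z = 0.57: A = (b + zy)y = (1.39 + 0.57×1.08)×1.08 = 2.166 m²; P = b + 2y√(1+z²) = 1.39 + 2×1.08×1.151 = 3.876 m.
Hydraulic radius R = A/P = 2.166/3.876 = 0.5588 m.
Rearranging Manning's equation: n = (1/Q) A R^(2/3) S^(1/2) = (1/1.71) × 2.166 × 0.5588^(2/3) × √0.00023 = 0.013.

n = 0.013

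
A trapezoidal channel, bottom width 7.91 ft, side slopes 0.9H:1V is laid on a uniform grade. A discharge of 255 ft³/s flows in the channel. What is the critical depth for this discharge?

y_c = 2.84 ft

At critical depth, Q² T / (g A³) = 1, i.e. A³/T = Q²/g = 255²/32.2 = 2019.
Try y = 3.16 ft: A³/T = 2886 — too large.
Try y = 2.32 ft: A³/T = 1033 — too small.
Try y = 2.84 ft: A³/T = 2017 — close enough.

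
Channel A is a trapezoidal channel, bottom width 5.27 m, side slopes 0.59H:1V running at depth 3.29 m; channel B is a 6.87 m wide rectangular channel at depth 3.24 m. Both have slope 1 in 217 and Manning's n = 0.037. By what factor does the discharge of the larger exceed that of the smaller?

Channel A: With bottom width b = 5.27 m and side slope z = 0.59: A = (b + zy)y = (5.27 + 0.59×3.29)×3.29 = 23.72 m²; P = b + 2y√(1+z²) = 5.27 + 2×3.29×1.161 = 12.91 m. Hydraulic radius R = A/P = 23.72/12.91 = 1.838 m. Q_A = (1/0.037)·23.72·1.838^(2/3)·√0.004608 = 65.31 m³/s.
Channel B: Flow area A = b·y = 6.87 × 3.24 = 22.26 m². Wetted perimeter P = b + 2y = 6.87 + 2×3.24 = 13.35 m. Hydraulic radius R = A/P = 22.26/13.35 = 1.667 m. Q_B = (1/0.037)·22.26·1.667^(2/3)·√0.004608 = 57.42 m³/s.
The larger discharge is 65.31 m³/s and the smaller is 57.42 m³/s; the ratio is 1.14.

1.14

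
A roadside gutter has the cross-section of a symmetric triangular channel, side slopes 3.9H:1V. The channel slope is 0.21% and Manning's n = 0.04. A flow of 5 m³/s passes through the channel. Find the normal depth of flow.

y_n = 1.25 m

Manning's equation rearranged: A R^(2/3) = nQ / (1·√S) = 0.04 × 5 / (√0.0021) = 4.364.
Trying y = 1.55 m: A R^(2/3) = 7.739 — over.
Trying y = 0.96 m: A R^(2/3) = 2.157 — short.
Trying y = 1.25 m: A R^(2/3) = 4.361 — ≈ 4.364.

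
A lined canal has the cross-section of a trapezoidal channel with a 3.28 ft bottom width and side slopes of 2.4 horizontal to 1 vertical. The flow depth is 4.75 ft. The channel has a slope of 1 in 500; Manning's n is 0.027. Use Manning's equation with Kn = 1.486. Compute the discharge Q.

With bottom width b = 3.28 ft and side slope z = 2.4: A = (b + zy)y = (3.28 + 2.4×4.75)×4.75 = 69.73 ft²; P = b + 2y√(1+z²) = 3.28 + 2×4.75×2.6 = 27.98 ft.
Hydraulic radius R = A/P = 69.73/27.98 = 2.492 ft.
Manning's equation: Q = (1.486/n) A R^(2/3) S^(1/2) = (1.486/0.027) × 69.73 × 2.492^(2/3) × 0.002^(1/2) = 315 ft³/s.

Q = 315 ft³/s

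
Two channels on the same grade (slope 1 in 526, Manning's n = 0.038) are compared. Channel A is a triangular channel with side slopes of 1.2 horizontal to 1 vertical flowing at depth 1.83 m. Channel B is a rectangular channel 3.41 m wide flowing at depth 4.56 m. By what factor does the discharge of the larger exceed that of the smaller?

Channel A: For a triangular section with side slope z = 1.2: A = zy² = 1.2×1.83² = 4.019 m²; P = 2y√(1+z²) = 2×1.83×1.562 = 5.717 m. Hydraulic radius R = A/P = 4.019/5.717 = 0.7029 m. Q_A = (1/0.038)·4.019·0.7029^(2/3)·√0.001901 = 3.645 m³/s.
Channel B: Flow area A = b·y = 3.41 × 4.56 = 15.55 m². Wetted perimeter P = b + 2y = 3.41 + 2×4.56 = 12.53 m. Hydraulic radius R = A/P = 15.55/12.53 = 1.241 m. Q_B = (1/0.038)·15.55·1.241^(2/3)·√0.001901 = 20.6 m³/s.
The larger discharge is 20.6 m³/s and the smaller is 3.645 m³/s; the ratio is 5.65.

5.65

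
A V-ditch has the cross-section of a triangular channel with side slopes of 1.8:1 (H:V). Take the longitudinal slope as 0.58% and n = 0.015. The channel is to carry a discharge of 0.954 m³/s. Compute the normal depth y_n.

y_n = 0.527 m

Manning's equation rearranged: A R^(2/3) = nQ / (1·√S) = 0.015 × 0.954 / (√0.0058) = 0.1879.
Try y = 0.433 m: A R^(2/3) = 0.1112 — low.
Try y = 0.63 m: A R^(2/3) = 0.3024 — high.
Try y = 0.527 m: A R^(2/3) = 0.1878 — matches.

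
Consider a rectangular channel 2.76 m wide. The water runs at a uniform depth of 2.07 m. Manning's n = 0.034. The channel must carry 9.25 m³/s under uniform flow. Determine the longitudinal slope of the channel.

Flow area A = b·y = 2.76 × 2.07 = 5.713 m². Wetted perimeter P = b + 2y = 2.76 + 2×2.07 = 6.9 m.
Hydraulic radius R = A/P = 5.713/6.9 = 0.828 m.
From Manning's equation, S = [nQ / (1 A R^(2/3))]² = [0.034 × 9.25 / (1 × 5.713 × 0.828^(2/3))]² = 0.0039.

S = 0.0039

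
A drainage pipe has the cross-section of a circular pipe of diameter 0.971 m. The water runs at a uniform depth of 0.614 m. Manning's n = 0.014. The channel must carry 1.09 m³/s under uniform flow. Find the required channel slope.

S = 0.00531

For a circular section of diameter D = 0.971 m at depth y = 0.614 m, the central angle is θ = 2 arccos(1 − 2y/D) = 3.677 rad. Then A = (D²/8)(θ − sin θ) = 0.4936 m² and P = Dθ/2 = 1.785 m.
Hydraulic radius R = A/P = 0.4936/1.785 = 0.2764 m.
From Manning's equation, S = [nQ / (1 A R^(2/3))]² = [0.014 × 1.09 / (1 × 0.4936 × 0.2764^(2/3))]² = 0.00531.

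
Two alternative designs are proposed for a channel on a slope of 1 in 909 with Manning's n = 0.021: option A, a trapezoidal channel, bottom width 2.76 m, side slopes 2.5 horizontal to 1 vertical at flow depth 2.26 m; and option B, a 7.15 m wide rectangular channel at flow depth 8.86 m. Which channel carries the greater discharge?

Channel A: With bottom width b = 2.76 m and side slope z = 2.5: A = (b + zy)y = (2.76 + 2.5×2.26)×2.26 = 19.01 m²; P = b + 2y√(1+z²) = 2.76 + 2×2.26×2.693 = 14.93 m. Hydraulic radius R = A/P = 19.01/14.93 = 1.273 m. Q_A = (1/0.021)·19.01·1.273^(2/3)·√0.0011 = 35.26 m³/s.
Channel B: Flow area A = b·y = 7.15 × 8.86 = 63.35 m². Wetted perimeter P = b + 2y = 7.15 + 2×8.86 = 24.87 m. Hydraulic radius R = A/P = 63.35/24.87 = 2.547 m. Q_B = (1/0.021)·63.35·2.547^(2/3)·√0.0011 = 186.6 m³/s.
Q_A = 35.26 m³/s vs Q_B = 186.6 m³/s, so channel B carries more.

channel B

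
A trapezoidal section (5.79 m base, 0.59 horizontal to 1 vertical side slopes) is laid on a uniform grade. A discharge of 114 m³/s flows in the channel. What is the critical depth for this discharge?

At critical depth, Q² T / (g A³) = 1, i.e. A³/T = Q²/g = 114²/9.81 = 1325.
Try y = 2.37 m: A³/T = 575.8 — short.
Try y = 3.6 m: A³/T = 2304 — over.
Try y = 3.05 m: A³/T = 1321 — close enough.

y_c = 3.05 m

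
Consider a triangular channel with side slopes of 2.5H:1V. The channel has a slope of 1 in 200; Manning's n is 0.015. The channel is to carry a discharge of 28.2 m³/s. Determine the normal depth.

Manning's equation rearranged: A R^(2/3) = nQ / (1·√S) = 0.015 × 28.2 / (√0.005) = 5.982.
Trying y = 1.49 m: A R^(2/3) = 4.341 — too small.
Trying y = 1.88 m: A R^(2/3) = 8.07 — too large.
Trying y = 1.68 m: A R^(2/3) = 5.978 — close enough.

y_n = 1.68 m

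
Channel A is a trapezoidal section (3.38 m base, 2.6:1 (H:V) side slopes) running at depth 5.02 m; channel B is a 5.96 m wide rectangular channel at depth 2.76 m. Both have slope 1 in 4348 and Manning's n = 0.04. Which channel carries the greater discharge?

channel A

Channel A: With bottom width b = 3.38 m and side slope z = 2.6: A = (b + zy)y = (3.38 + 2.6×5.02)×5.02 = 82.49 m²; P = b + 2y√(1+z²) = 3.38 + 2×5.02×2.786 = 31.35 m. Hydraulic radius R = A/P = 82.49/31.35 = 2.631 m. Q_A = (1/0.04)·82.49·2.631^(2/3)·√0.00023 = 59.61 m³/s.
Channel B: Flow area A = b·y = 5.96 × 2.76 = 16.45 m². Wetted perimeter P = b + 2y = 5.96 + 2×2.76 = 11.48 m. Hydraulic radius R = A/P = 16.45/11.48 = 1.433 m. Q_B = (1/0.04)·16.45·1.433^(2/3)·√0.00023 = 7.927 m³/s.
Q_A = 59.61 m³/s vs Q_B = 7.927 m³/s, so channel A carries more.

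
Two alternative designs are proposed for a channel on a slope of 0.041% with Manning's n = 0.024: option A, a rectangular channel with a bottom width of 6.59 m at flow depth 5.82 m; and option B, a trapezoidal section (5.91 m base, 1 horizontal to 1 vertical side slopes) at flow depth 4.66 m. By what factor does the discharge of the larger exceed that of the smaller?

Channel A: Flow area A = b·y = 6.59 × 5.82 = 38.35 m². Wetted perimeter P = b + 2y = 6.59 + 2×5.82 = 18.23 m. Hydraulic radius R = A/P = 38.35/18.23 = 2.104 m. Q_A = (1/0.024)·38.35·2.104^(2/3)·√0.00041 = 53.13 m³/s.
Channel B: With bottom width b = 5.91 m and side slope z = 1: A = (b + zy)y = (5.91 + 1×4.66)×4.66 = 49.26 m²; P = b + 2y√(1+z²) = 5.91 + 2×4.66×1.414 = 19.09 m. Hydraulic radius R = A/P = 49.26/19.09 = 2.58 m. Q_B = (1/0.024)·49.26·2.58^(2/3)·√0.00041 = 78.18 m³/s.
The larger discharge is 78.18 m³/s and the smaller is 53.13 m³/s; the ratio is 1.47.

1.47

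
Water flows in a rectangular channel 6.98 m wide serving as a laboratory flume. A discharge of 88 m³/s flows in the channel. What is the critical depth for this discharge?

For a rectangular channel, critical depth y_c = (q²/g)^(1/3) where q = Q/b = 88/6.98 = 12.61 m²/s.
So y_c = (12.61²/9.81)^(1/3) = 2.53 m.

y_c = 2.53 m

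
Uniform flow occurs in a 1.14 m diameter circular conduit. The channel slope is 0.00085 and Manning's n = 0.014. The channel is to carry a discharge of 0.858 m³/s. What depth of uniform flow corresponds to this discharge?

Manning's equation rearranged: A R^(2/3) = nQ / (1·√S) = 0.014 × 0.858 / (√0.00085) = 0.412.
At y = 0.737 m: A R^(2/3) = 0.3318 — low.
At y = 1.04 m: A R^(2/3) = 0.4734 — high.
At y = 0.872 m: A R^(2/3) = 0.4122 — close enough.

y_n = 0.872 m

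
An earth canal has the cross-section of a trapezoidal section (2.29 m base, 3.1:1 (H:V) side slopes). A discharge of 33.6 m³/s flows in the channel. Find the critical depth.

y_c = 1.56 m

At critical depth, Q² T / (g A³) = 1, i.e. A³/T = Q²/g = 33.6²/9.81 = 115.1.
Trying y = 1.79 m: A³/T = 206.4 — high.
Trying y = 1.56 m: A³/T = 114.8 — matches.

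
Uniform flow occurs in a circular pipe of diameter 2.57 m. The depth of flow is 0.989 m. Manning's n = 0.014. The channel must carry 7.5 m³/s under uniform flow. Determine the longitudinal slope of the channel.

For a circular section of diameter D = 2.57 m at depth y = 0.989 m, the central angle is θ = 2 arccos(1 − 2y/D) = 2.677 rad. Then A = (D²/8)(θ − sin θ) = 1.84 m² and P = Dθ/2 = 3.44 m.
Hydraulic radius R = A/P = 1.84/3.44 = 0.5349 m.
From Manning's equation, S = [nQ / (1 A R^(2/3))]² = [0.014 × 7.5 / (1 × 1.84 × 0.5349^(2/3))]² = 0.0075.

S = 0.0075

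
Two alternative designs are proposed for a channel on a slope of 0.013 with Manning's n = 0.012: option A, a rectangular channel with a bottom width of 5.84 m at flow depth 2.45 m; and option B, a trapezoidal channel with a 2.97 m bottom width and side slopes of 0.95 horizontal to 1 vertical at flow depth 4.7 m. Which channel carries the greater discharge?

channel B

Channel A: Flow area A = b·y = 5.84 × 2.45 = 14.31 m². Wetted perimeter P = b + 2y = 5.84 + 2×2.45 = 10.74 m. Hydraulic radius R = A/P = 14.31/10.74 = 1.332 m. Q_A = (1/0.012)·14.31·1.332^(2/3)·√0.013 = 164.6 m³/s.
Channel B: With bottom width b = 2.97 m and side slope z = 0.95: A = (b + zy)y = (2.97 + 0.95×4.7)×4.7 = 34.94 m²; P = b + 2y√(1+z²) = 2.97 + 2×4.7×1.379 = 15.94 m. Hydraulic radius R = A/P = 34.94/15.94 = 2.193 m. Q_B = (1/0.012)·34.94·2.193^(2/3)·√0.013 = 560.4 m³/s.
Q_A = 164.6 m³/s vs Q_B = 560.4 m³/s, so channel B carries more.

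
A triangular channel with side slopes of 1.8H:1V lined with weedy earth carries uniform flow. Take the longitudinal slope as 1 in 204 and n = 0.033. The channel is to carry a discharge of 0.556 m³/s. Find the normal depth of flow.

Manning's equation rearranged: A R^(2/3) = nQ / (1·√S) = 0.033 × 0.556 / (√0.004902) = 0.2621.
Trying y = 0.475 m: A R^(2/3) = 0.1424 — short.
Trying y = 0.705 m: A R^(2/3) = 0.4081 — over.
Trying y = 0.597 m: A R^(2/3) = 0.262 — close enough.

y_n = 0.597 m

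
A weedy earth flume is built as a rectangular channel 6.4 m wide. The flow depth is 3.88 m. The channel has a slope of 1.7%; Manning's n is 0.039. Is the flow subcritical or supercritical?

Flow area A = b·y = 6.4 × 3.88 = 24.83 m². Wetted perimeter P = b + 2y = 6.4 + 2×3.88 = 14.16 m.
Hydraulic radius R = A/P = 24.83/14.16 = 1.754 m.
V = (1/n) R^(2/3) √S = (1/0.039) × 1.754^(2/3) × √0.017 = 4.862 m/s. Hydraulic depth D_h = A/T = 24.83/6.4 = 3.88 m.
Froude number Fr = V/√(g·D_h) = 4.862/√(9.81×3.88) = 0.788, which is less than 1, so the flow is subcritical.

subcritical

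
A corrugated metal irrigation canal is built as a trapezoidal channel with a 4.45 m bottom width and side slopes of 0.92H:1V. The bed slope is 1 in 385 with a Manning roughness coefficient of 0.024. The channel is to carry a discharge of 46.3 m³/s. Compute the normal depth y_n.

y_n = 2.48 m

Manning's equation rearranged: A R^(2/3) = nQ / (1·√S) = 0.024 × 46.3 / (√0.002597) = 21.8.
Trying y = 1.82 m: A R^(2/3) = 12.49 — short.
Trying y = 2.97 m: A R^(2/3) = 30.43 — over.
Trying y = 2.48 m: A R^(2/3) = 21.8 — close enough.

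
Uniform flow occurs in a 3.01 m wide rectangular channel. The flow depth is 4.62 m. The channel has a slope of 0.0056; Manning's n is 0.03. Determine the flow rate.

Q = 37.7 m³/s

Flow area A = b·y = 3.01 × 4.62 = 13.91 m². Wetted perimeter P = b + 2y = 3.01 + 2×4.62 = 12.25 m.
Hydraulic radius R = A/P = 13.91/12.25 = 1.135 m.
Manning's equation: Q = (1/n) A R^(2/3) S^(1/2) = (1/0.03) × 13.91 × 1.135^(2/3) × 0.0056^(1/2) = 37.7 m³/s.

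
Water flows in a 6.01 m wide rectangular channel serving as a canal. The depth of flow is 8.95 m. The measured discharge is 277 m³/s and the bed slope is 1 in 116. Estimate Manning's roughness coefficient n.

Flow area A = b·y = 6.01 × 8.95 = 53.79 m². Wetted perimeter P = b + 2y = 6.01 + 2×8.95 = 23.91 m.
Hydraulic radius R = A/P = 53.79/23.91 = 2.25 m.
Rearranging Manning's equation: n = (1/Q) A R^(2/3) S^(1/2) = (1/277) × 53.79 × 2.25^(2/3) × √0.008621 = 0.031.

n = 0.031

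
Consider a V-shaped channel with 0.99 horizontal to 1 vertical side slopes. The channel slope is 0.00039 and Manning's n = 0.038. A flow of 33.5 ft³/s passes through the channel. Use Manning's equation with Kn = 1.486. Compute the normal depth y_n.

y_n = 5.36 ft

Manning's equation rearranged: A R^(2/3) = nQ / (1.486·√S) = 0.038 × 33.5 / (1.486 × √0.00039) = 43.38.
Try y = 6.46 ft: A R^(2/3) = 71.41 — over.
Try y = 5.36 ft: A R^(2/3) = 43.41 — matches.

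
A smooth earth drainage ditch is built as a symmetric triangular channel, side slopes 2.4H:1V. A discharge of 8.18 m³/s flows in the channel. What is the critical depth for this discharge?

At critical depth, Q² T / (g A³) = 1, i.e. A³/T = Q²/g = 8.18²/9.81 = 6.821.
Trying y = 0.882 m: A³/T = 1.537 — short.
Trying y = 1.47 m: A³/T = 19.77 — over.
Trying y = 1.19 m: A³/T = 6.873 — ≈ 6.821.

y_c = 1.19 m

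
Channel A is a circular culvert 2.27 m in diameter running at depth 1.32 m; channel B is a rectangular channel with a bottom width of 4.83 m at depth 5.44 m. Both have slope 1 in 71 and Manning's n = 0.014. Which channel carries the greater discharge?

channel B

Channel A: For a circular section of diameter D = 2.27 m at depth y = 1.32 m, the central angle is θ = 2 arccos(1 − 2y/D) = 3.469 rad. Then A = (D²/8)(θ − sin θ) = 2.442 m² and P = Dθ/2 = 3.937 m. Hydraulic radius R = A/P = 2.442/3.937 = 0.6201 m. Q_A = (1/0.014)·2.442·0.6201^(2/3)·√0.01408 = 15.05 m³/s.
Channel B: Flow area A = b·y = 4.83 × 5.44 = 26.28 m². Wetted perimeter P = b + 2y = 4.83 + 2×5.44 = 15.71 m. Hydraulic radius R = A/P = 26.28/15.71 = 1.673 m. Q_B = (1/0.014)·26.28·1.673^(2/3)·√0.01408 = 313.8 m³/s.
Q_A = 15.05 m³/s vs Q_B = 313.8 m³/s, so channel B carries more.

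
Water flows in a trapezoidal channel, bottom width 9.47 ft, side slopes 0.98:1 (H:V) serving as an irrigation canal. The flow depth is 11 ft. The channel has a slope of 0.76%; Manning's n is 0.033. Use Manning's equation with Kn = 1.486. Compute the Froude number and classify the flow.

With bottom width b = 9.47 ft and side slope z = 0.98: A = (b + zy)y = (9.47 + 0.98×11)×11 = 222.8 ft²; P = b + 2y√(1+z²) = 9.47 + 2×11×1.4 = 40.27 ft.
Hydraulic radius R = A/P = 222.8/40.27 = 5.531 ft.
V = (1.486/n) R^(2/3) √S = (1.486/0.033) × 5.531^(2/3) × √0.0076 = 12.28 ft/s. Hydraulic depth D_h = A/T = 222.8/31.03 = 7.179 ft.
Froude number Fr = V/√(g·D_h) = 12.28/√(32.2×7.179) = 0.808, which is less than 1, so the flow is subcritical.

subcritical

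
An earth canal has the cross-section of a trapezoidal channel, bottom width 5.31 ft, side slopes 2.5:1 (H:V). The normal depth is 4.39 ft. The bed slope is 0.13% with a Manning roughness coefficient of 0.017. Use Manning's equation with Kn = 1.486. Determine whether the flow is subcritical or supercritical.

With bottom width b = 5.31 ft and side slope z = 2.5: A = (b + zy)y = (5.31 + 2.5×4.39)×4.39 = 71.49 ft²; P = b + 2y√(1+z²) = 5.31 + 2×4.39×2.693 = 28.95 ft.
Hydraulic radius R = A/P = 71.49/28.95 = 2.469 ft.
V = (1.486/n) R^(2/3) √S = (1.486/0.017) × 2.469^(2/3) × √0.0013 = 5.758 ft/s. Hydraulic depth D_h = A/T = 71.49/27.26 = 2.623 ft.
Froude number Fr = V/√(g·D_h) = 5.758/√(32.2×2.623) = 0.627, which is less than 1, so the flow is subcritical.

subcritical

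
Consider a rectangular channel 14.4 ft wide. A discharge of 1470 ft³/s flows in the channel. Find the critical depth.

For a rectangular channel, critical depth y_c = (q²/g)^(1/3) where q = Q/b = 1470/14.4 = 102.1 ft²/s.
So y_c = (102.1²/32.2)^(1/3) = 6.87 ft.

y_c = 6.87 ft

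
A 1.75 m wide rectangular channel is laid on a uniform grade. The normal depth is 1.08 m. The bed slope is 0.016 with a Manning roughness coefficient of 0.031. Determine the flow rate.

Flow area A = b·y = 1.75 × 1.08 = 1.89 m². Wetted perimeter P = b + 2y = 1.75 + 2×1.08 = 3.91 m.
Hydraulic radius R = A/P = 1.89/3.91 = 0.4834 m.
Manning's equation: Q = (1/n) A R^(2/3) S^(1/2) = (1/0.031) × 1.89 × 0.4834^(2/3) × 0.016^(1/2) = 4.75 m³/s.

Q = 4.75 m³/s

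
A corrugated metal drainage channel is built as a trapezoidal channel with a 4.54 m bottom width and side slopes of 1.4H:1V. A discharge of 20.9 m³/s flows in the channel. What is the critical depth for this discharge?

y_c = 1.14 m

At critical depth, Q² T / (g A³) = 1, i.e. A³/T = Q²/g = 20.9²/9.81 = 44.53.
Trying y = 0.861 m: A³/T = 17.42 — short.
Trying y = 1.43 m: A³/T = 95.82 — over.
Trying y = 1.14 m: A³/T = 44.27 — close enough.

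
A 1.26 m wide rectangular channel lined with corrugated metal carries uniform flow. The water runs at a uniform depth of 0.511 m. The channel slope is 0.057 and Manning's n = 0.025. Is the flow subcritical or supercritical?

supercritical

Flow area A = b·y = 1.26 × 0.511 = 0.6439 m². Wetted perimeter P = b + 2y = 1.26 + 2×0.511 = 2.282 m.
Hydraulic radius R = A/P = 0.6439/2.282 = 0.2821 m.
V = (1/n) R^(2/3) √S = (1/0.025) × 0.2821^(2/3) × √0.057 = 4.108 m/s. Hydraulic depth D_h = A/T = 0.6439/1.26 = 0.511 m.
Froude number Fr = V/√(g·D_h) = 4.108/√(9.81×0.511) = 1.83, which is greater than 1, so the flow is supercritical.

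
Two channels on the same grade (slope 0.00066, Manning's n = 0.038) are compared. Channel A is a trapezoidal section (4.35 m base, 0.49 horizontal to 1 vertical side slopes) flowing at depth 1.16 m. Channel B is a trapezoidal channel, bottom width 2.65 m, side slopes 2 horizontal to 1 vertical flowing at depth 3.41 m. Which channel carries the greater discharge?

channel B

Channel A: With bottom width b = 4.35 m and side slope z = 0.49: A = (b + zy)y = (4.35 + 0.49×1.16)×1.16 = 5.705 m²; P = b + 2y√(1+z²) = 4.35 + 2×1.16×1.114 = 6.934 m. Hydraulic radius R = A/P = 5.705/6.934 = 0.8229 m. Q_A = (1/0.038)·5.705·0.8229^(2/3)·√0.00066 = 3.387 m³/s.
Channel B: With bottom width b = 2.65 m and side slope z = 2: A = (b + zy)y = (2.65 + 2×3.41)×3.41 = 32.29 m²; P = b + 2y√(1+z²) = 2.65 + 2×3.41×2.236 = 17.9 m. Hydraulic radius R = A/P = 32.29/17.9 = 1.804 m. Q_B = (1/0.038)·32.29·1.804^(2/3)·√0.00066 = 32.35 m³/s.
Q_A = 3.387 m³/s vs Q_B = 32.35 m³/s, so channel B carries more.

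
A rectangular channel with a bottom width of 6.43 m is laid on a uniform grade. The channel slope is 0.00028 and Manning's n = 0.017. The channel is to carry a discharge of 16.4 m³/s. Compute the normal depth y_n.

y_n = 2.18 m

Manning's equation rearranged: A R^(2/3) = nQ / (1·√S) = 0.017 × 16.4 / (√0.00028) = 16.66.
At y = 2.49 m: A R^(2/3) = 20.07 — too large.
At y = 1.7 m: A R^(2/3) = 11.73 — too small.
At y = 2.18 m: A R^(2/3) = 16.69 — matches.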